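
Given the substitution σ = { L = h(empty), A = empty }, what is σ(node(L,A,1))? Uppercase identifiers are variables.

node(h(empty),empty,1)

Replace each occurrence of L with h(empty).
Replace each occurrence of A with empty.
Result: node(h(empty),empty,1).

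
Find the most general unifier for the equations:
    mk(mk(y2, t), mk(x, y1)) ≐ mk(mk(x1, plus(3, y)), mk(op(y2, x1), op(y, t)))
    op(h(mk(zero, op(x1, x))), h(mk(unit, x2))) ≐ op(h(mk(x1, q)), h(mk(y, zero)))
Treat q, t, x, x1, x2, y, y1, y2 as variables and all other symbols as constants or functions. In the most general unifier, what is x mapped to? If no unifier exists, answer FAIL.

op(zero, zero)

Decompose mk/2: mk(y2, t) ≐ mk(x1, plus(3, y)),  mk(x, y1) ≐ mk(op(y2, x1), op(y, t)).
Decompose mk/2: y2 ≐ x1,  t ≐ plus(3, y).
Bind y2 := x1; substituting into the one remaining equation that mentions y2 gives: mk(x, y1) ≐ mk(op(x1, x1), op(y, t)).
Bind t := plus(3, y); substituting into the one remaining equation that mentions t gives: mk(x, y1) ≐ mk(op(x1, x1), op(y, plus(3, y))).
Decompose mk/2: x ≐ op(x1, x1),  y1 ≐ op(y, plus(3, y)).
Bind x := op(x1, x1); substituting into the one remaining equation that mentions x gives: op(h(mk(zero, op(x1, op(x1, x1)))), h(mk(unit, x2))) ≐ op(h(mk(x1, q)), h(mk(y, zero))).
Bind y1 := op(y, plus(3, y)); no other remaining equation mentions y1.
Decompose op/2: h(mk(zero, op(x1, op(x1, x1)))) ≐ h(mk(x1, q)),  h(mk(unit, x2)) ≐ h(mk(y, zero)).
Decompose h/1: mk(zero, op(x1, op(x1, x1))) ≐ mk(x1, q).
Decompose mk/2: zero ≐ x1,  op(x1, op(x1, x1)) ≐ q.
Bind x1 := zero; substituting into the one remaining equation that mentions x1 gives: op(zero, op(zero, zero)) ≐ q. Substituting into the earlier bindings gives y2 := zero, x := op(zero, zero).
Bind q := op(zero, op(zero, zero)); no other remaining equation mentions q.
Decompose h/1: mk(unit, x2) ≐ mk(y, zero).
Decompose mk/2: unit ≐ y,  x2 ≐ zero.
Bind y := unit; no other remaining equation mentions y. Substituting into the earlier bindings gives t := plus(3, unit), y1 := op(unit, plus(3, unit)).
Bind x2 := zero.
MGU = { y2 := zero, t := plus(3, unit), x := op(zero, zero), y1 := op(unit, plus(3, unit)), x1 := zero, q := op(zero, op(zero, zero)), y := unit, x2 := zero }, so x := op(zero, zero).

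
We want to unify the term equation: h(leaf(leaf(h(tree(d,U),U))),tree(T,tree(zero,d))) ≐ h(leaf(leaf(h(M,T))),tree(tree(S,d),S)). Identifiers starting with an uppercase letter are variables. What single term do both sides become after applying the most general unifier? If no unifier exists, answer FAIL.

h(leaf(leaf(h(tree(d,tree(tree(zero,d),d)),tree(tree(zero,d),d)))),tree(tree(tree(zero,d),d),tree(zero,d)))

Decompose h/2: leaf(leaf(h(tree(d,U),U))) ≐ leaf(leaf(h(M,T))),  tree(T,tree(zero,d)) ≐ tree(tree(S,d),S).
Decompose leaf/1: leaf(h(tree(d,U),U)) ≐ leaf(h(M,T)).
Decompose leaf/1: h(tree(d,U),U) ≐ h(M,T).
Decompose h/2: tree(d,U) ≐ M,  U ≐ T.
Bind M := tree(d,U); no other remaining equation mentions M.
Bind U := T; no other remaining equation mentions U. Substituting into the earlier binding gives M := tree(d,T).
Decompose tree/2: T ≐ tree(S,d),  tree(zero,d) ≐ S.
Bind T := tree(S,d); no other remaining equation mentions T. Substituting into the earlier bindings gives M := tree(d,tree(S,d)), U := tree(S,d).
Bind S := tree(zero,d). Substituting into the earlier bindings gives M := tree(d,tree(tree(zero,d),d)), U := tree(tree(zero,d),d), T := tree(tree(zero,d),d).
Applying the MGU to either side gives h(leaf(leaf(h(tree(d,tree(tree(zero,d),d)),tree(tree(zero,d),d)))),tree(tree(tree(zero,d),d),tree(zero,d))).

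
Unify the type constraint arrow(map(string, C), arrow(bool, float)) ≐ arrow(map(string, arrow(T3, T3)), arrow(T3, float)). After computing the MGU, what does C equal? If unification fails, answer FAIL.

arrow(bool, bool)

Decompose arrow/2: map(string, C) ≐ map(string, arrow(T3, T3)),  arrow(bool, float) ≐ arrow(T3, float).
Decompose map/2: string ≐ string,  C ≐ arrow(T3, T3).
Delete trivial equation string ≐ string.
Bind C := arrow(T3, T3); no other remaining equation mentions C.
Decompose arrow/2: bool ≐ T3,  float ≐ float.
Bind T3 := bool; no other remaining equation mentions T3. Substituting into the earlier binding gives C := arrow(bool, bool).
Delete trivial equation float ≐ float.
MGU = { C -> arrow(bool, bool), T3 -> bool }, so C -> arrow(bool, bool).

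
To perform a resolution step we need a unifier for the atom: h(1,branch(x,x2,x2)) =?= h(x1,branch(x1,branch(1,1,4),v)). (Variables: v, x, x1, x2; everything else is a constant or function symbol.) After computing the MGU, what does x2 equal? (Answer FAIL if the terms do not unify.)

branch(1,1,4)

Decompose h/2: 1 =?= x1,  branch(x,x2,x2) =?= branch(x1,branch(1,1,4),v).
Bind x1 := 1; substituting into the remaining equation gives: branch(x,x2,x2) =?= branch(1,branch(1,1,4),v).
Decompose branch/3: x =?= 1,  x2 =?= branch(1,1,4),  x2 =?= v.
Bind x := 1; no other remaining equation mentions x.
Bind x2 := branch(1,1,4); substituting into the remaining equation gives: branch(1,1,4) =?= v.
Bind v := branch(1,1,4).
MGU = { x1 -> 1, x -> 1, x2 -> branch(1,1,4), v -> branch(1,1,4) }, so x2 -> branch(1,1,4).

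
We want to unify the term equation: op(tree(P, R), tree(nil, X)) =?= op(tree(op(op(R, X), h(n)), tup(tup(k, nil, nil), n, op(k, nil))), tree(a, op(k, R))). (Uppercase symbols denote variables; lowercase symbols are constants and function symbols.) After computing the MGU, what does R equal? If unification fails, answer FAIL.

Decompose op/2: tree(P, R) =?= tree(op(op(R, X), h(n)), tup(tup(k, nil, nil), n, op(k, nil))),  tree(nil, X) =?= tree(a, op(k, R)).
Decompose tree/2: P =?= op(op(R, X), h(n)),  R =?= tup(tup(k, nil, nil), n, op(k, nil)).
Bind P := op(op(R, X), h(n)); no other remaining equation mentions P.
Bind R := tup(tup(k, nil, nil), n, op(k, nil)); substituting into the remaining equation gives: tree(nil, X) =?= tree(a, op(k, tup(tup(k, nil, nil), n, op(k, nil)))). Substituting into the earlier binding gives P := op(op(tup(tup(k, nil, nil), n, op(k, nil)), X), h(n)).
Decompose tree/2: nil =?= a,  X =?= op(k, tup(tup(k, nil, nil), n, op(k, nil))).
Clash: constants nil and a differ; no unifier exists.

FAIL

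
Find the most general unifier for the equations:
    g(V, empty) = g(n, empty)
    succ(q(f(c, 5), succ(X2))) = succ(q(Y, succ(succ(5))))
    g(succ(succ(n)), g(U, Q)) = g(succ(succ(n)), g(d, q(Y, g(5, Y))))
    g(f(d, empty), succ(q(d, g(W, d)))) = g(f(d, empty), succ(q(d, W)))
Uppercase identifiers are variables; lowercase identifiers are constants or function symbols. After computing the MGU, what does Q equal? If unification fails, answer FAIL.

Decompose g/2: V = n,  empty = empty.
Bind V := n; no other remaining equation mentions V.
Delete trivial equation empty = empty.
Decompose succ/1: q(f(c, 5), succ(X2)) = q(Y, succ(succ(5))).
Decompose q/2: f(c, 5) = Y,  succ(X2) = succ(succ(5)).
Bind Y := f(c, 5); substituting into the one remaining equation that mentions Y gives: g(succ(succ(n)), g(U, Q)) = g(succ(succ(n)), g(d, q(f(c, 5), g(5, f(c, 5))))).
Decompose succ/1: X2 = succ(5).
Bind X2 := succ(5); no other remaining equation mentions X2.
Decompose g/2: succ(succ(n)) = succ(succ(n)),  g(U, Q) = g(d, q(f(c, 5), g(5, f(c, 5)))).
Delete trivial equation succ(succ(n)) = succ(succ(n)).
Decompose g/2: U = d,  Q = q(f(c, 5), g(5, f(c, 5))).
Bind U := d; no other remaining equation mentions U.
Bind Q := q(f(c, 5), g(5, f(c, 5))); no other remaining equation mentions Q.
Decompose g/2: f(d, empty) = f(d, empty),  succ(q(d, g(W, d))) = succ(q(d, W)).
Delete trivial equation f(d, empty) = f(d, empty).
Decompose succ/1: q(d, g(W, d)) = q(d, W).
Decompose q/2: d = d,  g(W, d) = W.
Delete trivial equation d = d.
Occurs check fails: W occurs in g(W, d); the equation W = g(W, d) has no finite solution.

FAIL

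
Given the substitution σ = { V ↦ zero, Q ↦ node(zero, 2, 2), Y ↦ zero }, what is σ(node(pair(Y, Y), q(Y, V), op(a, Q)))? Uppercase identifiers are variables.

Replace each occurrence of V with zero.
Replace each occurrence of Q with node(zero, 2, 2).
Replace each occurrence of Y with zero.
Result: node(pair(zero, zero), q(zero, zero), op(a, node(zero, 2, 2))).

node(pair(zero, zero), q(zero, zero), op(a, node(zero, 2, 2)))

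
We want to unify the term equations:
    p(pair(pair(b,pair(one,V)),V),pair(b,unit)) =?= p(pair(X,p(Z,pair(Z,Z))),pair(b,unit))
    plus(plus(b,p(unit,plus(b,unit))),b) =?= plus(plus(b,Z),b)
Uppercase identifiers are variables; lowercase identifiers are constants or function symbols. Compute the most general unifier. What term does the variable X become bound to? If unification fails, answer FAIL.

pair(b,pair(one,p(p(unit,plus(b,unit)),pair(p(unit,plus(b,unit)),p(unit,plus(b,unit))))))

Decompose p/2: pair(pair(b,pair(one,V)),V) =?= pair(X,p(Z,pair(Z,Z))),  pair(b,unit) =?= pair(b,unit).
Decompose pair/2: pair(b,pair(one,V)) =?= X,  V =?= p(Z,pair(Z,Z)).
Bind X := pair(b,pair(one,V)); no other remaining equation mentions X.
Bind V := p(Z,pair(Z,Z)); no other remaining equation mentions V. Substituting into the earlier binding gives X := pair(b,pair(one,p(Z,pair(Z,Z)))).
Delete trivial equation pair(b,unit) =?= pair(b,unit).
Decompose plus/2: plus(b,p(unit,plus(b,unit))) =?= plus(b,Z),  b =?= b.
Decompose plus/2: b =?= b,  p(unit,plus(b,unit)) =?= Z.
Delete trivial equation b =?= b.
Bind Z := p(unit,plus(b,unit)); no other remaining equation mentions Z. Substituting into the earlier bindings gives X := pair(b,pair(one,p(p(unit,plus(b,unit)),pair(p(unit,plus(b,unit)),p(unit,plus(b,unit)))))), V := p(p(unit,plus(b,unit)),pair(p(unit,plus(b,unit)),p(unit,plus(b,unit)))).
Delete trivial equation b =?= b.
MGU = { X -> pair(b,pair(one,p(p(unit,plus(b,unit)),pair(p(unit,plus(b,unit)),p(unit,plus(b,unit)))))), V -> p(p(unit,plus(b,unit)),pair(p(unit,plus(b,unit)),p(unit,plus(b,unit)))), Z -> p(unit,plus(b,unit)) }, so X -> pair(b,pair(one,p(p(unit,plus(b,unit)),pair(p(unit,plus(b,unit)),p(unit,plus(b,unit)))))).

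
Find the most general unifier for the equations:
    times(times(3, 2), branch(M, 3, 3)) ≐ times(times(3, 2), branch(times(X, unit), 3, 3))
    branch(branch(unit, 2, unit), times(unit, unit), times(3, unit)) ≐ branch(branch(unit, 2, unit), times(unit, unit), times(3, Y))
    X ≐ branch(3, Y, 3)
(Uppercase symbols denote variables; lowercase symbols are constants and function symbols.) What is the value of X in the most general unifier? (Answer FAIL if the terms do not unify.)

Decompose times/2: times(3, 2) ≐ times(3, 2),  branch(M, 3, 3) ≐ branch(times(X, unit), 3, 3).
Delete trivial equation times(3, 2) ≐ times(3, 2).
Decompose branch/3: M ≐ times(X, unit),  3 ≐ 3,  3 ≐ 3.
Bind M := times(X, unit); no other remaining equation mentions M.
Delete trivial equation 3 ≐ 3.
Delete trivial equation 3 ≐ 3.
Decompose branch/3: branch(unit, 2, unit) ≐ branch(unit, 2, unit),  times(unit, unit) ≐ times(unit, unit),  times(3, unit) ≐ times(3, Y).
Delete trivial equation branch(unit, 2, unit) ≐ branch(unit, 2, unit).
Delete trivial equation times(unit, unit) ≐ times(unit, unit).
Decompose times/2: 3 ≐ 3,  unit ≐ Y.
Delete trivial equation 3 ≐ 3.
Bind Y := unit; substituting into the remaining equation gives: X ≐ branch(3, unit, 3).
Bind X := branch(3, unit, 3). Substituting into the earlier binding gives M := times(branch(3, unit, 3), unit).
MGU = { M ↦ times(branch(3, unit, 3), unit), Y ↦ unit, X ↦ branch(3, unit, 3) }, so X ↦ branch(3, unit, 3).

branch(3, unit, 3)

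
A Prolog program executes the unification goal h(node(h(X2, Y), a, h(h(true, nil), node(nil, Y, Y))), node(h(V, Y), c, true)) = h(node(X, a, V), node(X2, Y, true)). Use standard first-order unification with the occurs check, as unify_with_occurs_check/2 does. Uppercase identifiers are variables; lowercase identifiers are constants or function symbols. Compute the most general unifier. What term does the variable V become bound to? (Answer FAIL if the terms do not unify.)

Decompose h/2: node(h(X2, Y), a, h(h(true, nil), node(nil, Y, Y))) = node(X, a, V),  node(h(V, Y), c, true) = node(X2, Y, true).
Decompose node/3: h(X2, Y) = X,  a = a,  h(h(true, nil), node(nil, Y, Y)) = V.
Bind X := h(X2, Y); no other remaining equation mentions X.
Delete trivial equation a = a.
Bind V := h(h(true, nil), node(nil, Y, Y)); substituting into the remaining equation gives: node(h(h(h(true, nil), node(nil, Y, Y)), Y), c, true) = node(X2, Y, true).
Decompose node/3: h(h(h(true, nil), node(nil, Y, Y)), Y) = X2,  c = Y,  true = true.
Bind X2 := h(h(h(true, nil), node(nil, Y, Y)), Y); no other remaining equation mentions X2. Substituting into the earlier binding gives X := h(h(h(h(true, nil), node(nil, Y, Y)), Y), Y).
Bind Y := c; no other remaining equation mentions Y. Substituting into the earlier bindings gives X := h(h(h(h(true, nil), node(nil, c, c)), c), c), V := h(h(true, nil), node(nil, c, c)), X2 := h(h(h(true, nil), node(nil, c, c)), c).
Delete trivial equation true = true.
MGU = { X -> h(h(h(h(true, nil), node(nil, c, c)), c), c), V -> h(h(true, nil), node(nil, c, c)), X2 -> h(h(h(true, nil), node(nil, c, c)), c), Y -> c }, so V -> h(h(true, nil), node(nil, c, c)).

h(h(true, nil), node(nil, c, c))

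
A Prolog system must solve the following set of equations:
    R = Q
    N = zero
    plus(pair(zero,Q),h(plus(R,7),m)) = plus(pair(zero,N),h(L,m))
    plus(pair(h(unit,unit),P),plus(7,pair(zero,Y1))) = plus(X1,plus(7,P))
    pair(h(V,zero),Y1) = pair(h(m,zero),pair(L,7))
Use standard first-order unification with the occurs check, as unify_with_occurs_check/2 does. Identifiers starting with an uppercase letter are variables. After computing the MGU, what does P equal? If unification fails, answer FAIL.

pair(zero,pair(plus(zero,7),7))

Bind R := Q; substituting into the one remaining equation that mentions R gives: plus(pair(zero,Q),h(plus(Q,7),m)) = plus(pair(zero,N),h(L,m)).
Bind N := zero; substituting into the one remaining equation that mentions N gives: plus(pair(zero,Q),h(plus(Q,7),m)) = plus(pair(zero,zero),h(L,m)).
Decompose plus/2: pair(zero,Q) = pair(zero,zero),  h(plus(Q,7),m) = h(L,m).
Decompose pair/2: zero = zero,  Q = zero.
Delete trivial equation zero = zero.
Bind Q := zero; substituting into the one remaining equation that mentions Q gives: h(plus(zero,7),m) = h(L,m). Substituting into the earlier binding gives R := zero.
Decompose h/2: plus(zero,7) = L,  m = m.
Bind L := plus(zero,7); substituting into the one remaining equation that mentions L gives: pair(h(V,zero),Y1) = pair(h(m,zero),pair(plus(zero,7),7)).
Delete trivial equation m = m.
Decompose plus/2: pair(h(unit,unit),P) = X1,  plus(7,pair(zero,Y1)) = plus(7,P).
Bind X1 := pair(h(unit,unit),P); no other remaining equation mentions X1.
Decompose plus/2: 7 = 7,  pair(zero,Y1) = P.
Delete trivial equation 7 = 7.
Bind P := pair(zero,Y1); no other remaining equation mentions P. Substituting into the earlier binding gives X1 := pair(h(unit,unit),pair(zero,Y1)).
Decompose pair/2: h(V,zero) = h(m,zero),  Y1 = pair(plus(zero,7),7).
Decompose h/2: V = m,  zero = zero.
Bind V := m; no other remaining equation mentions V.
Delete trivial equation zero = zero.
Bind Y1 := pair(plus(zero,7),7). Substituting into the earlier bindings gives X1 := pair(h(unit,unit),pair(zero,pair(plus(zero,7),7))), P := pair(zero,pair(plus(zero,7),7)).
MGU = { R ↦ zero, N ↦ zero, Q ↦ zero, L ↦ plus(zero,7), X1 ↦ pair(h(unit,unit),pair(zero,pair(plus(zero,7),7))), P ↦ pair(zero,pair(plus(zero,7),7)), V ↦ m, Y1 ↦ pair(plus(zero,7),7) }, so P ↦ pair(zero,pair(plus(zero,7),7)).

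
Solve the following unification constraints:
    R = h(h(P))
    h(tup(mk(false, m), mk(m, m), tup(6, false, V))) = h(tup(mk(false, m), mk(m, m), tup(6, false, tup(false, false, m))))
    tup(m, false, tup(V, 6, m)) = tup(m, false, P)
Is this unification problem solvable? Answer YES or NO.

Bind R := h(h(P)); no other remaining equation mentions R.
Decompose h/1: tup(mk(false, m), mk(m, m), tup(6, false, V)) = tup(mk(false, m), mk(m, m), tup(6, false, tup(false, false, m))).
Decompose tup/3: mk(false, m) = mk(false, m),  mk(m, m) = mk(m, m),  tup(6, false, V) = tup(6, false, tup(false, false, m)).
Delete trivial equation mk(false, m) = mk(false, m).
Delete trivial equation mk(m, m) = mk(m, m).
Decompose tup/3: 6 = 6,  false = false,  V = tup(false, false, m).
Delete trivial equation 6 = 6.
Delete trivial equation false = false.
Bind V := tup(false, false, m); substituting into the remaining equation gives: tup(m, false, tup(tup(false, false, m), 6, m)) = tup(m, false, P).
Decompose tup/3: m = m,  false = false,  tup(tup(false, false, m), 6, m) = P.
Delete trivial equation m = m.
Delete trivial equation false = false.
Bind P := tup(tup(false, false, m), 6, m). Substituting into the earlier binding gives R := h(h(tup(tup(false, false, m), 6, m))).
No equations remain and no clash or occurs-check failure arose, so a unifier exists.

YES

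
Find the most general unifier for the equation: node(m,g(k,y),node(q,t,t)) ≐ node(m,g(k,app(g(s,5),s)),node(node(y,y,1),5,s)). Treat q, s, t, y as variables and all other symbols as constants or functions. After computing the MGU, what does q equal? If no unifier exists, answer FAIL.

Decompose node/3: m ≐ m,  g(k,y) ≐ g(k,app(g(s,5),s)),  node(q,t,t) ≐ node(node(y,y,1),5,s).
Delete trivial equation m ≐ m.
Decompose g/2: k ≐ k,  y ≐ app(g(s,5),s).
Delete trivial equation k ≐ k.
Bind y := app(g(s,5),s); substituting into the remaining equation gives: node(q,t,t) ≐ node(node(app(g(s,5),s),app(g(s,5),s),1),5,s).
Decompose node/3: q ≐ node(app(g(s,5),s),app(g(s,5),s),1),  t ≐ 5,  t ≐ s.
Bind q := node(app(g(s,5),s),app(g(s,5),s),1); no other remaining equation mentions q.
Bind t := 5; substituting into the remaining equation gives: 5 ≐ s.
Bind s := 5. Substituting into the earlier bindings gives y := app(g(5,5),5), q := node(app(g(5,5),5),app(g(5,5),5),1).
MGU = { y := app(g(5,5),5), q := node(app(g(5,5),5),app(g(5,5),5),1), t := 5, s := 5 }, so q := node(app(g(5,5),5),app(g(5,5),5),1).

node(app(g(5,5),5),app(g(5,5),5),1)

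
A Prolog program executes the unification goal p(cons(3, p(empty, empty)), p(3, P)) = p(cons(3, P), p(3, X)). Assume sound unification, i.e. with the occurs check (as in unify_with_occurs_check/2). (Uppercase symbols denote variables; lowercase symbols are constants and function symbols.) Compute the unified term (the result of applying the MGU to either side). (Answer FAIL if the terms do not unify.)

p(cons(3, p(empty, empty)), p(3, p(empty, empty)))

Decompose p/2: cons(3, p(empty, empty)) = cons(3, P),  p(3, P) = p(3, X).
Decompose cons/2: 3 = 3,  p(empty, empty) = P.
Delete trivial equation 3 = 3.
Bind P := p(empty, empty); substituting into the remaining equation gives: p(3, p(empty, empty)) = p(3, X).
Decompose p/2: 3 = 3,  p(empty, empty) = X.
Delete trivial equation 3 = 3.
Bind X := p(empty, empty).
Applying the MGU to either side gives p(cons(3, p(empty, empty)), p(3, p(empty, empty))).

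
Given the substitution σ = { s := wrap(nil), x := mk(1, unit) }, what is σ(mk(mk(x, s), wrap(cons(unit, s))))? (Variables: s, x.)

Replace each occurrence of s with wrap(nil).
Replace each occurrence of x with mk(1, unit).
Result: mk(mk(mk(1, unit), wrap(nil)), wrap(cons(unit, wrap(nil)))).

mk(mk(mk(1, unit), wrap(nil)), wrap(cons(unit, wrap(nil))))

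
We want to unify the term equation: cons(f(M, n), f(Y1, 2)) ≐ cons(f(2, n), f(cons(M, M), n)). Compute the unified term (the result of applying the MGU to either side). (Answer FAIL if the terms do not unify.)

FAIL

Decompose cons/2: f(M, n) ≐ f(2, n),  f(Y1, 2) ≐ f(cons(M, M), n).
Decompose f/2: M ≐ 2,  n ≐ n.
Bind M := 2; substituting into the one remaining equation that mentions M gives: f(Y1, 2) ≐ f(cons(2, 2), n).
Delete trivial equation n ≐ n.
Decompose f/2: Y1 ≐ cons(2, 2),  2 ≐ n.
Bind Y1 := cons(2, 2); no other remaining equation mentions Y1.
Clash: constants 2 and n differ; no unifier exists.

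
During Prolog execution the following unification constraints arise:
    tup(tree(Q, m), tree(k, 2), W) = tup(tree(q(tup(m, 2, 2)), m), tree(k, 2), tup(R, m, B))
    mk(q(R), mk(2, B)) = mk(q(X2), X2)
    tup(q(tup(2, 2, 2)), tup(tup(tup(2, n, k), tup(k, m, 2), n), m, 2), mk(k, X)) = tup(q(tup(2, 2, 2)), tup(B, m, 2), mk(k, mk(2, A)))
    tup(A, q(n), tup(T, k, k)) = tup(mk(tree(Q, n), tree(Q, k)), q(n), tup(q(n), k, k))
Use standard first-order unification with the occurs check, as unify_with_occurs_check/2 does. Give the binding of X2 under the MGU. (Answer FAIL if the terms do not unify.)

Decompose tup/3: tree(Q, m) = tree(q(tup(m, 2, 2)), m),  tree(k, 2) = tree(k, 2),  W = tup(R, m, B).
Decompose tree/2: Q = q(tup(m, 2, 2)),  m = m.
Bind Q := q(tup(m, 2, 2)); substituting into the one remaining equation that mentions Q gives: tup(A, q(n), tup(T, k, k)) = tup(mk(tree(q(tup(m, 2, 2)), n), tree(q(tup(m, 2, 2)), k)), q(n), tup(q(n), k, k)).
Delete trivial equation m = m.
Delete trivial equation tree(k, 2) = tree(k, 2).
Bind W := tup(R, m, B); no other remaining equation mentions W.
Decompose mk/2: q(R) = q(X2),  mk(2, B) = X2.
Decompose q/1: R = X2.
Bind R := X2; no other remaining equation mentions R. Substituting into the earlier binding gives W := tup(X2, m, B).
Bind X2 := mk(2, B); no other remaining equation mentions X2. Substituting into the earlier bindings gives W := tup(mk(2, B), m, B), R := mk(2, B).
Decompose tup/3: q(tup(2, 2, 2)) = q(tup(2, 2, 2)),  tup(tup(tup(2, n, k), tup(k, m, 2), n), m, 2) = tup(B, m, 2),  mk(k, X) = mk(k, mk(2, A)).
Delete trivial equation q(tup(2, 2, 2)) = q(tup(2, 2, 2)).
Decompose tup/3: tup(tup(2, n, k), tup(k, m, 2), n) = B,  m = m,  2 = 2.
Bind B := tup(tup(2, n, k), tup(k, m, 2), n); no other remaining equation mentions B. Substituting into the earlier bindings gives W := tup(mk(2, tup(tup(2, n, k), tup(k, m, 2), n)), m, tup(tup(2, n, k), tup(k, m, 2), n)), R := mk(2, tup(tup(2, n, k), tup(k, m, 2), n)), X2 := mk(2, tup(tup(2, n, k), tup(k, m, 2), n)).
Delete trivial equation m = m.
Delete trivial equation 2 = 2.
Decompose mk/2: k = k,  X = mk(2, A).
Delete trivial equation k = k.
Bind X := mk(2, A); no other remaining equation mentions X.
Decompose tup/3: A = mk(tree(q(tup(m, 2, 2)), n), tree(q(tup(m, 2, 2)), k)),  q(n) = q(n),  tup(T, k, k) = tup(q(n), k, k).
Bind A := mk(tree(q(tup(m, 2, 2)), n), tree(q(tup(m, 2, 2)), k)); no other remaining equation mentions A. Substituting into the earlier binding gives X := mk(2, mk(tree(q(tup(m, 2, 2)), n), tree(q(tup(m, 2, 2)), k))).
Delete trivial equation q(n) = q(n).
Decompose tup/3: T = q(n),  k = k,  k = k.
Bind T := q(n); no other remaining equation mentions T.
Delete trivial equation k = k.
Delete trivial equation k = k.
MGU = { Q -> q(tup(m, 2, 2)), W -> tup(mk(2, tup(tup(2, n, k), tup(k, m, 2), n)), m, tup(tup(2, n, k), tup(k, m, 2), n)), R -> mk(2, tup(tup(2, n, k), tup(k, m, 2), n)), X2 -> mk(2, tup(tup(2, n, k), tup(k, m, 2), n)), B -> tup(tup(2, n, k), tup(k, m, 2), n), X -> mk(2, mk(tree(q(tup(m, 2, 2)), n), tree(q(tup(m, 2, 2)), k))), A -> mk(tree(q(tup(m, 2, 2)), n), tree(q(tup(m, 2, 2)), k)), T -> q(n) }, so X2 -> mk(2, tup(tup(2, n, k), tup(k, m, 2), n)).

mk(2, tup(tup(2, n, k), tup(k, m, 2), n))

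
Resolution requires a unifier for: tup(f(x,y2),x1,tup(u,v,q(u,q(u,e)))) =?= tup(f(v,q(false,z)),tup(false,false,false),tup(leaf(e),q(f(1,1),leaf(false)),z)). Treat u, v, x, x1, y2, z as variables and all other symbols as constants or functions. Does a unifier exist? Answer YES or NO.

Decompose tup/3: f(x,y2) =?= f(v,q(false,z)),  x1 =?= tup(false,false,false),  tup(u,v,q(u,q(u,e))) =?= tup(leaf(e),q(f(1,1),leaf(false)),z).
Decompose f/2: x =?= v,  y2 =?= q(false,z).
Bind x := v; no other remaining equation mentions x.
Bind y2 := q(false,z); no other remaining equation mentions y2.
Bind x1 := tup(false,false,false); no other remaining equation mentions x1.
Decompose tup/3: u =?= leaf(e),  v =?= q(f(1,1),leaf(false)),  q(u,q(u,e)) =?= z.
Bind u := leaf(e); substituting into the one remaining equation that mentions u gives: q(leaf(e),q(leaf(e),e)) =?= z.
Bind v := q(f(1,1),leaf(false)); no other remaining equation mentions v. Substituting into the earlier binding gives x := q(f(1,1),leaf(false)).
Bind z := q(leaf(e),q(leaf(e),e)). Substituting into the earlier binding gives y2 := q(false,q(leaf(e),q(leaf(e),e))).
No equations remain and no clash or occurs-check failure arose, so a unifier exists.

YES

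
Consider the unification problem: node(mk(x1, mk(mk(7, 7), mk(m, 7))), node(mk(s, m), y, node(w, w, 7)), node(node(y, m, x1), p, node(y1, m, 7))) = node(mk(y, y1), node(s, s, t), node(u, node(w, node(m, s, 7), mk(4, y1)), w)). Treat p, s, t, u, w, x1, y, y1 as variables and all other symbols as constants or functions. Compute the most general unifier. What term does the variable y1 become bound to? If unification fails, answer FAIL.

Decompose node/3: mk(x1, mk(mk(7, 7), mk(m, 7))) = mk(y, y1),  node(mk(s, m), y, node(w, w, 7)) = node(s, s, t),  node(node(y, m, x1), p, node(y1, m, 7)) = node(u, node(w, node(m, s, 7), mk(4, y1)), w).
Decompose mk/2: x1 = y,  mk(mk(7, 7), mk(m, 7)) = y1.
Bind x1 := y; substituting into the one remaining equation that mentions x1 gives: node(node(y, m, y), p, node(y1, m, 7)) = node(u, node(w, node(m, s, 7), mk(4, y1)), w).
Bind y1 := mk(mk(7, 7), mk(m, 7)); substituting into the one remaining equation that mentions y1 gives: node(node(y, m, y), p, node(mk(mk(7, 7), mk(m, 7)), m, 7)) = node(u, node(w, node(m, s, 7), mk(4, mk(mk(7, 7), mk(m, 7)))), w).
Decompose node/3: mk(s, m) = s,  y = s,  node(w, w, 7) = t.
Occurs check fails: s occurs in mk(s, m); the equation s = mk(s, m) has no finite solution.

FAIL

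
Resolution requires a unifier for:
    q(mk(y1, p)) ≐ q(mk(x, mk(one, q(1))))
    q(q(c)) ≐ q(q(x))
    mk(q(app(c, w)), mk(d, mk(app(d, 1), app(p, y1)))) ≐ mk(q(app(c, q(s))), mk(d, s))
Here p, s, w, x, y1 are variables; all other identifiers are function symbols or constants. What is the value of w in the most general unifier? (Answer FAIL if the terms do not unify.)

q(mk(app(d, 1), app(mk(one, q(1)), c)))

Decompose q/1: mk(y1, p) ≐ mk(x, mk(one, q(1))).
Decompose mk/2: y1 ≐ x,  p ≐ mk(one, q(1)).
Bind y1 := x; substituting into the one remaining equation that mentions y1 gives: mk(q(app(c, w)), mk(d, mk(app(d, 1), app(p, x)))) ≐ mk(q(app(c, q(s))), mk(d, s)).
Bind p := mk(one, q(1)); substituting into the one remaining equation that mentions p gives: mk(q(app(c, w)), mk(d, mk(app(d, 1), app(mk(one, q(1)), x)))) ≐ mk(q(app(c, q(s))), mk(d, s)).
Decompose q/1: q(c) ≐ q(x).
Decompose q/1: c ≐ x.
Bind x := c; substituting into the remaining equation gives: mk(q(app(c, w)), mk(d, mk(app(d, 1), app(mk(one, q(1)), c)))) ≐ mk(q(app(c, q(s))), mk(d, s)). Substituting into the earlier binding gives y1 := c.
Decompose mk/2: q(app(c, w)) ≐ q(app(c, q(s))),  mk(d, mk(app(d, 1), app(mk(one, q(1)), c))) ≐ mk(d, s).
Decompose q/1: app(c, w) ≐ app(c, q(s)).
Decompose app/2: c ≐ c,  w ≐ q(s).
Delete trivial equation c ≐ c.
Bind w := q(s); no other remaining equation mentions w.
Decompose mk/2: d ≐ d,  mk(app(d, 1), app(mk(one, q(1)), c)) ≐ s.
Delete trivial equation d ≐ d.
Bind s := mk(app(d, 1), app(mk(one, q(1)), c)). Substituting into the earlier binding gives w := q(mk(app(d, 1), app(mk(one, q(1)), c))).
MGU = { y1 -> c, p -> mk(one, q(1)), x -> c, w -> q(mk(app(d, 1), app(mk(one, q(1)), c))), s -> mk(app(d, 1), app(mk(one, q(1)), c)) }, so w -> q(mk(app(d, 1), app(mk(one, q(1)), c))).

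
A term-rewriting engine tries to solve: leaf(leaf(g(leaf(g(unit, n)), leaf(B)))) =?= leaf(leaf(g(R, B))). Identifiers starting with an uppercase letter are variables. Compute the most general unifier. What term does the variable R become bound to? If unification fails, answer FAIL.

Decompose leaf/1: leaf(g(leaf(g(unit, n)), leaf(B))) =?= leaf(g(R, B)).
Decompose leaf/1: g(leaf(g(unit, n)), leaf(B)) =?= g(R, B).
Decompose g/2: leaf(g(unit, n)) =?= R,  leaf(B) =?= B.
Bind R := leaf(g(unit, n)); no other remaining equation mentions R.
Occurs check fails: B occurs in leaf(B); the equation B =?= leaf(B) has no finite solution.

FAIL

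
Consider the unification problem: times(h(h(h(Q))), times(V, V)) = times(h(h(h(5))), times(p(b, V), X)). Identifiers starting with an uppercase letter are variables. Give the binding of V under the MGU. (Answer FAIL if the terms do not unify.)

FAIL

Decompose times/2: h(h(h(Q))) = h(h(h(5))),  times(V, V) = times(p(b, V), X).
Decompose h/1: h(h(Q)) = h(h(5)).
Decompose h/1: h(Q) = h(5).
Decompose h/1: Q = 5.
Bind Q := 5; no other remaining equation mentions Q.
Decompose times/2: V = p(b, V),  V = X.
Occurs check fails: V occurs in p(b, V); the equation V = p(b, V) has no finite solution.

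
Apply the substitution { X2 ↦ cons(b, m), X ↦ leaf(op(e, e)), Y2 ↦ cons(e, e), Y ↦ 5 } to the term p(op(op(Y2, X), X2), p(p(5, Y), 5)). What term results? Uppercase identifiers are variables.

p(op(op(cons(e, e), leaf(op(e, e))), cons(b, m)), p(p(5, 5), 5))

Replace each occurrence of X2 with cons(b, m).
Replace each occurrence of X with leaf(op(e, e)).
Replace each occurrence of Y2 with cons(e, e).
Replace each occurrence of Y with 5.
Result: p(op(op(cons(e, e), leaf(op(e, e))), cons(b, m)), p(p(5, 5), 5)).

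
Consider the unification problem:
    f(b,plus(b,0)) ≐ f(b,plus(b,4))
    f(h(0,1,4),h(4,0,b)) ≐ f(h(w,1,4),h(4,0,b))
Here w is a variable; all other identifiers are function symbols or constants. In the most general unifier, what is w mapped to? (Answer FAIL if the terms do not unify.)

Decompose f/2: b ≐ b,  plus(b,0) ≐ plus(b,4).
Delete trivial equation b ≐ b.
Decompose plus/2: b ≐ b,  0 ≐ 4.
Delete trivial equation b ≐ b.
Clash: constants 0 and 4 differ; no unifier exists.

FAIL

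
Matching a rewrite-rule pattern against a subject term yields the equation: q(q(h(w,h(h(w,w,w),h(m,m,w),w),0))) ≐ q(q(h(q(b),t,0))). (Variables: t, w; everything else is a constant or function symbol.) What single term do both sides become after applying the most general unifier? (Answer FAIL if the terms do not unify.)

q(q(h(q(b),h(h(q(b),q(b),q(b)),h(m,m,q(b)),q(b)),0)))

Decompose q/1: q(h(w,h(h(w,w,w),h(m,m,w),w),0)) ≐ q(h(q(b),t,0)).
Decompose q/1: h(w,h(h(w,w,w),h(m,m,w),w),0) ≐ h(q(b),t,0).
Decompose h/3: w ≐ q(b),  h(h(w,w,w),h(m,m,w),w) ≐ t,  0 ≐ 0.
Bind w := q(b); substituting into the one remaining equation that mentions w gives: h(h(q(b),q(b),q(b)),h(m,m,q(b)),q(b)) ≐ t.
Bind t := h(h(q(b),q(b),q(b)),h(m,m,q(b)),q(b)); no other remaining equation mentions t.
Delete trivial equation 0 ≐ 0.
Applying the MGU to either side gives q(q(h(q(b),h(h(q(b),q(b),q(b)),h(m,m,q(b)),q(b)),0))).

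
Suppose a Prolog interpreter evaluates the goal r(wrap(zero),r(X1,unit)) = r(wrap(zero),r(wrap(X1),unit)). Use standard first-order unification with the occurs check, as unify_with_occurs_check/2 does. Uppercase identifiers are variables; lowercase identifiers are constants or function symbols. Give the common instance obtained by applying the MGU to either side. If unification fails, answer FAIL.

Decompose r/2: wrap(zero) = wrap(zero),  r(X1,unit) = r(wrap(X1),unit).
Delete trivial equation wrap(zero) = wrap(zero).
Decompose r/2: X1 = wrap(X1),  unit = unit.
Occurs check fails: X1 occurs in wrap(X1); the equation X1 = wrap(X1) has no finite solution.

FAIL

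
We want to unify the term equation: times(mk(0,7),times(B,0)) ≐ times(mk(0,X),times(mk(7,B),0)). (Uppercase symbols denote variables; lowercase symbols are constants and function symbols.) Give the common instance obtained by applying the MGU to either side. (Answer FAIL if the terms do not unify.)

Decompose times/2: mk(0,7) ≐ mk(0,X),  times(B,0) ≐ times(mk(7,B),0).
Decompose mk/2: 0 ≐ 0,  7 ≐ X.
Delete trivial equation 0 ≐ 0.
Bind X := 7; no other remaining equation mentions X.
Decompose times/2: B ≐ mk(7,B),  0 ≐ 0.
Occurs check fails: B occurs in mk(7,B); the equation B ≐ mk(7,B) has no finite solution.

FAIL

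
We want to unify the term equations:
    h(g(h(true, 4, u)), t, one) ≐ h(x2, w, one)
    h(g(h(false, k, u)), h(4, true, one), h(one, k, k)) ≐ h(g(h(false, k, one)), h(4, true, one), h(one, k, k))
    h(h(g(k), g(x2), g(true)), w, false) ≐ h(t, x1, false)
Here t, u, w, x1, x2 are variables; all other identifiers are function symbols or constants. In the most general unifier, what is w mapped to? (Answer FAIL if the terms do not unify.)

Decompose h/3: g(h(true, 4, u)) ≐ x2,  t ≐ w,  one ≐ one.
Bind x2 := g(h(true, 4, u)); substituting into the one remaining equation that mentions x2 gives: h(h(g(k), g(g(h(true, 4, u))), g(true)), w, false) ≐ h(t, x1, false).
Bind t := w; substituting into the one remaining equation that mentions t gives: h(h(g(k), g(g(h(true, 4, u))), g(true)), w, false) ≐ h(w, x1, false).
Delete trivial equation one ≐ one.
Decompose h/3: g(h(false, k, u)) ≐ g(h(false, k, one)),  h(4, true, one) ≐ h(4, true, one),  h(one, k, k) ≐ h(one, k, k).
Decompose g/1: h(false, k, u) ≐ h(false, k, one).
Decompose h/3: false ≐ false,  k ≐ k,  u ≐ one.
Delete trivial equation false ≐ false.
Delete trivial equation k ≐ k.
Bind u := one; substituting into the one remaining equation that mentions u gives: h(h(g(k), g(g(h(true, 4, one))), g(true)), w, false) ≐ h(w, x1, false). Substituting into the earlier binding gives x2 := g(h(true, 4, one)).
Delete trivial equation h(4, true, one) ≐ h(4, true, one).
Delete trivial equation h(one, k, k) ≐ h(one, k, k).
Decompose h/3: h(g(k), g(g(h(true, 4, one))), g(true)) ≐ w,  w ≐ x1,  false ≐ false.
Bind w := h(g(k), g(g(h(true, 4, one))), g(true)); substituting into the one remaining equation that mentions w gives: h(g(k), g(g(h(true, 4, one))), g(true)) ≐ x1. Substituting into the earlier binding gives t := h(g(k), g(g(h(true, 4, one))), g(true)).
Bind x1 := h(g(k), g(g(h(true, 4, one))), g(true)); no other remaining equation mentions x1.
Delete trivial equation false ≐ false.
MGU = { x2 -> g(h(true, 4, one)), t -> h(g(k), g(g(h(true, 4, one))), g(true)), u -> one, w -> h(g(k), g(g(h(true, 4, one))), g(true)), x1 -> h(g(k), g(g(h(true, 4, one))), g(true)) }, so w -> h(g(k), g(g(h(true, 4, one))), g(true)).

h(g(k), g(g(h(true, 4, one))), g(true))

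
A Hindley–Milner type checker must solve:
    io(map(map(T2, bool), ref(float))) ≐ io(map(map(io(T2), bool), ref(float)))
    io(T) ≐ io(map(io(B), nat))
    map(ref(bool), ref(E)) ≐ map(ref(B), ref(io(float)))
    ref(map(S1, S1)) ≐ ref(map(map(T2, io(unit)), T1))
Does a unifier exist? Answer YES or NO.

NO

Decompose io/1: map(map(T2, bool), ref(float)) ≐ map(map(io(T2), bool), ref(float)).
Decompose map/2: map(T2, bool) ≐ map(io(T2), bool),  ref(float) ≐ ref(float).
Decompose map/2: T2 ≐ io(T2),  bool ≐ bool.
Occurs check fails: T2 occurs in io(T2); the equation T2 ≐ io(T2) has no finite solution.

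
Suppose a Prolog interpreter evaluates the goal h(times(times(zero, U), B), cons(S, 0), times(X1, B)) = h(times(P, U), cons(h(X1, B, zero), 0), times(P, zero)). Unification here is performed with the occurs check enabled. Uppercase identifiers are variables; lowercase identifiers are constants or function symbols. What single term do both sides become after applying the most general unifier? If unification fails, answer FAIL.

Decompose h/3: times(times(zero, U), B) = times(P, U),  cons(S, 0) = cons(h(X1, B, zero), 0),  times(X1, B) = times(P, zero).
Decompose times/2: times(zero, U) = P,  B = U.
Bind P := times(zero, U); substituting into the one remaining equation that mentions P gives: times(X1, B) = times(times(zero, U), zero).
Bind B := U; substituting into the remaining equations gives: cons(S, 0) = cons(h(X1, U, zero), 0),  times(X1, U) = times(times(zero, U), zero).
Decompose cons/2: S = h(X1, U, zero),  0 = 0.
Bind S := h(X1, U, zero); no other remaining equation mentions S.
Delete trivial equation 0 = 0.
Decompose times/2: X1 = times(zero, U),  U = zero.
Bind X1 := times(zero, U); no other remaining equation mentions X1. Substituting into the earlier binding gives S := h(times(zero, U), U, zero).
Bind U := zero. Substituting into the earlier bindings gives P := times(zero, zero), B := zero, S := h(times(zero, zero), zero, zero), X1 := times(zero, zero).
Applying the MGU to either side gives h(times(times(zero, zero), zero), cons(h(times(zero, zero), zero, zero), 0), times(times(zero, zero), zero)).

h(times(times(zero, zero), zero), cons(h(times(zero, zero), zero, zero), 0), times(times(zero, zero), zero))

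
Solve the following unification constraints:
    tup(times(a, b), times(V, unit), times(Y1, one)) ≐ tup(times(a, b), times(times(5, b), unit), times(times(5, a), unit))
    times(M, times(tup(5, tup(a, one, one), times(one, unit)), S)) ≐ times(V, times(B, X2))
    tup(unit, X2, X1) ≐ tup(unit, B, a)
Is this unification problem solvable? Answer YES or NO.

NO

Decompose tup/3: times(a, b) ≐ times(a, b),  times(V, unit) ≐ times(times(5, b), unit),  times(Y1, one) ≐ times(times(5, a), unit).
Delete trivial equation times(a, b) ≐ times(a, b).
Decompose times/2: V ≐ times(5, b),  unit ≐ unit.
Bind V := times(5, b); substituting into the one remaining equation that mentions V gives: times(M, times(tup(5, tup(a, one, one), times(one, unit)), S)) ≐ times(times(5, b), times(B, X2)).
Delete trivial equation unit ≐ unit.
Decompose times/2: Y1 ≐ times(5, a),  one ≐ unit.
Bind Y1 := times(5, a); no other remaining equation mentions Y1.
Clash: constants one and unit differ; no unifier exists.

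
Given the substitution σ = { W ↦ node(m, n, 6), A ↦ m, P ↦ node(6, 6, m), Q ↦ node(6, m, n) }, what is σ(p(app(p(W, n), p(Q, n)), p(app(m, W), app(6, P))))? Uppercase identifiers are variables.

p(app(p(node(m, n, 6), n), p(node(6, m, n), n)), p(app(m, node(m, n, 6)), app(6, node(6, 6, m))))

Replace each occurrence of W with node(m, n, 6).
Replace each occurrence of P with node(6, 6, m).
Replace each occurrence of Q with node(6, m, n).
Result: p(app(p(node(m, n, 6), n), p(node(6, m, n), n)), p(app(m, node(m, n, 6)), app(6, node(6, 6, m)))).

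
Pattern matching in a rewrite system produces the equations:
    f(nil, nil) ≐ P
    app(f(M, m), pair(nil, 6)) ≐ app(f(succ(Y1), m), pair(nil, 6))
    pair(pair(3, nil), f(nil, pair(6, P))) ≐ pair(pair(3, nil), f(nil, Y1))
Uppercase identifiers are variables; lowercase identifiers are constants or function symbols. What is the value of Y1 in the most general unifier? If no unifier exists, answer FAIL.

pair(6, f(nil, nil))

Bind P := f(nil, nil); substituting into the one remaining equation that mentions P gives: pair(pair(3, nil), f(nil, pair(6, f(nil, nil)))) ≐ pair(pair(3, nil), f(nil, Y1)).
Decompose app/2: f(M, m) ≐ f(succ(Y1), m),  pair(nil, 6) ≐ pair(nil, 6).
Decompose f/2: M ≐ succ(Y1),  m ≐ m.
Bind M := succ(Y1); no other remaining equation mentions M.
Delete trivial equation m ≐ m.
Delete trivial equation pair(nil, 6) ≐ pair(nil, 6).
Decompose pair/2: pair(3, nil) ≐ pair(3, nil),  f(nil, pair(6, f(nil, nil))) ≐ f(nil, Y1).
Delete trivial equation pair(3, nil) ≐ pair(3, nil).
Decompose f/2: nil ≐ nil,  pair(6, f(nil, nil)) ≐ Y1.
Delete trivial equation nil ≐ nil.
Bind Y1 := pair(6, f(nil, nil)). Substituting into the earlier binding gives M := succ(pair(6, f(nil, nil))).
MGU = { P := f(nil, nil), M := succ(pair(6, f(nil, nil))), Y1 := pair(6, f(nil, nil)) }, so Y1 := pair(6, f(nil, nil)).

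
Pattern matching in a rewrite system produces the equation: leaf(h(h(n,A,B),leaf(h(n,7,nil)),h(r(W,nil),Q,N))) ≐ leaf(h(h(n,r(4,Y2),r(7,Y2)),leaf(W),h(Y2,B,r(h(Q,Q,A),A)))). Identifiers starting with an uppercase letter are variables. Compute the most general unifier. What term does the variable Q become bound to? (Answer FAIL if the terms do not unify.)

r(7,r(h(n,7,nil),nil))

Decompose leaf/1: h(h(n,A,B),leaf(h(n,7,nil)),h(r(W,nil),Q,N)) ≐ h(h(n,r(4,Y2),r(7,Y2)),leaf(W),h(Y2,B,r(h(Q,Q,A),A))).
Decompose h/3: h(n,A,B) ≐ h(n,r(4,Y2),r(7,Y2)),  leaf(h(n,7,nil)) ≐ leaf(W),  h(r(W,nil),Q,N) ≐ h(Y2,B,r(h(Q,Q,A),A)).
Decompose h/3: n ≐ n,  A ≐ r(4,Y2),  B ≐ r(7,Y2).
Delete trivial equation n ≐ n.
Bind A := r(4,Y2); substituting into the one remaining equation that mentions A gives: h(r(W,nil),Q,N) ≐ h(Y2,B,r(h(Q,Q,r(4,Y2)),r(4,Y2))).
Bind B := r(7,Y2); substituting into the one remaining equation that mentions B gives: h(r(W,nil),Q,N) ≐ h(Y2,r(7,Y2),r(h(Q,Q,r(4,Y2)),r(4,Y2))).
Decompose leaf/1: h(n,7,nil) ≐ W.
Bind W := h(n,7,nil); substituting into the remaining equation gives: h(r(h(n,7,nil),nil),Q,N) ≐ h(Y2,r(7,Y2),r(h(Q,Q,r(4,Y2)),r(4,Y2))).
Decompose h/3: r(h(n,7,nil),nil) ≐ Y2,  Q ≐ r(7,Y2),  N ≐ r(h(Q,Q,r(4,Y2)),r(4,Y2)).
Bind Y2 := r(h(n,7,nil),nil); substituting into the remaining equations gives: Q ≐ r(7,r(h(n,7,nil),nil)),  N ≐ r(h(Q,Q,r(4,r(h(n,7,nil),nil))),r(4,r(h(n,7,nil),nil))). Substituting into the earlier bindings gives A := r(4,r(h(n,7,nil),nil)), B := r(7,r(h(n,7,nil),nil)).
Bind Q := r(7,r(h(n,7,nil),nil)); substituting into the remaining equation gives: N ≐ r(h(r(7,r(h(n,7,nil),nil)),r(7,r(h(n,7,nil),nil)),r(4,r(h(n,7,nil),nil))),r(4,r(h(n,7,nil),nil))).
Bind N := r(h(r(7,r(h(n,7,nil),nil)),r(7,r(h(n,7,nil),nil)),r(4,r(h(n,7,nil),nil))),r(4,r(h(n,7,nil),nil))).
MGU = { A := r(4,r(h(n,7,nil),nil)), B := r(7,r(h(n,7,nil),nil)), W := h(n,7,nil), Y2 := r(h(n,7,nil),nil), Q := r(7,r(h(n,7,nil),nil)), N := r(h(r(7,r(h(n,7,nil),nil)),r(7,r(h(n,7,nil),nil)),r(4,r(h(n,7,nil),nil))),r(4,r(h(n,7,nil),nil))) }, so Q := r(7,r(h(n,7,nil),nil)).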